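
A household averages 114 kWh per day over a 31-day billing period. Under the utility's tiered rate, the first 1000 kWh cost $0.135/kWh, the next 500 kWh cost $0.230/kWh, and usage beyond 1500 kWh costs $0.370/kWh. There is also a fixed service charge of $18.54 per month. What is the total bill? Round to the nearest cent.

$1021.12

Usage = 114 kWh/day × 31 days = 3534 kWh
First 1000 kWh × $0.135 = $135.00
Next 500 kWh × $0.230 = $115.00
Remaining 2034 kWh × $0.370 = $752.58
Energy charge = $1,002.58; + service $18.54 = $1,021.12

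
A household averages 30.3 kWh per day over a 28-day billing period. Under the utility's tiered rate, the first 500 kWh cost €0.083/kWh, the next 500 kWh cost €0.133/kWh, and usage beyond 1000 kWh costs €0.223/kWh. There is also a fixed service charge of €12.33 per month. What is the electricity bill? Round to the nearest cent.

Usage = 30.3 kWh/day × 28 days = 848.4 kWh
First 500 kWh × €0.083 = €41.50
Next 348.4 kWh × €0.133 = €46.34
Remaining tier: 0 kWh (not reached)
Energy charge = €87.84; + service €12.33 = €100.17

€100.17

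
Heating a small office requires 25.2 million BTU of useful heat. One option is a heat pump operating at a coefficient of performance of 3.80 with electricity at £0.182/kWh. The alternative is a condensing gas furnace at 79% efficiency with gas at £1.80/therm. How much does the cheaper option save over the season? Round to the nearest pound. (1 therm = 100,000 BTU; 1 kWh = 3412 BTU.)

£220

Heat load = 25.2 × 10⁶ BTU = 25,200,000 BTU
Gas: input = 25,200,000 / 0.79 = 31,898,734 BTU = 319 therm → 319 × £1.80 = £574.18
Heat pump: 25,200,000 BTU / 3412 = 7,386 kWh heat; / 3.80 = 1,944 kWh in → × £0.182 = £353.74
Difference = |£574.18 − £353.74| = £220.44 ≈ £220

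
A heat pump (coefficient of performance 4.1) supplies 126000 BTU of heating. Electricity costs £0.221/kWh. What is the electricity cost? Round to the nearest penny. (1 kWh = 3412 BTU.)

£1.99

Heat delivered = 126,000 BTU / 3412 = 36.93 kWh
Electrical input = 36.93 kWh / 4.1 = 9.007 kWh
Cost = 9.007 × £0.221/kWh = £1.99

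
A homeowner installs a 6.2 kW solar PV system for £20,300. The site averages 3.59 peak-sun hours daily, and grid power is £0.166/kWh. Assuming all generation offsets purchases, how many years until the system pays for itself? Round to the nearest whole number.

15 years

Daily generation = 6.2 kW × 3.59 h = 22.26 kWh
Annual generation = 22.26 × 365 = 8124.2 kWh
Annual savings = 8124.2 × £0.166 = £1,348.61
Payback = £20,300 / £1,348.61 = 15.1 years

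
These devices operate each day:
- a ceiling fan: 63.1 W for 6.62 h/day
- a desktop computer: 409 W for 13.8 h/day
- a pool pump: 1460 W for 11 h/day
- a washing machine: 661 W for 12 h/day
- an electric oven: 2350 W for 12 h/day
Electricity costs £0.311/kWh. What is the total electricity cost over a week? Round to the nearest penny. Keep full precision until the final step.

£126.82

ceiling fan: 63.1 W × 6.62 h × 7 d = 2,924 Wh = 2.924 kWh
desktop computer: 409 W × 13.8 h × 7 d = 39,509 Wh = 39.51 kWh
pool pump: 1460 W × 11 h × 7 d = 112,420 Wh = 112.4 kWh
washing machine: 661 W × 12 h × 7 d = 55,524 Wh = 55.52 kWh
electric oven: 2350 W × 12 h × 7 d = 197,400 Wh = 197.4 kWh
Total energy = 2.924 + 39.51 + 112.4 + 55.52 + 197.4 = 407.8 kWh
Cost = 407.8 kWh × £0.311 = £126.82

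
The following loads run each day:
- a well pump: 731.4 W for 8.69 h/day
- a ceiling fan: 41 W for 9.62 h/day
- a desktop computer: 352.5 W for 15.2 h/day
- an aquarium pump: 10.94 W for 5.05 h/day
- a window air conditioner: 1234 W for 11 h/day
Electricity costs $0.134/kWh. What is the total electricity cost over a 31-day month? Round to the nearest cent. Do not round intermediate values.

$106.91

well pump: 731.4 W × 8.69 h × 31 d = 197,032 Wh = 197 kWh
ceiling fan: 41 W × 9.62 h × 31 d = 12,227 Wh = 12.23 kWh
desktop computer: 352.5 W × 15.2 h × 31 d = 166,098 Wh = 166.1 kWh
aquarium pump: 10.94 W × 5.05 h × 31 d = 1,713 Wh = 1.713 kWh
window air conditioner: 1234 W × 11 h × 31 d = 420,794 Wh = 420.8 kWh
Total energy = 197 + 12.23 + 166.1 + 1.713 + 420.8 = 797.9 kWh
Cost = 797.9 kWh × $0.134 = $106.91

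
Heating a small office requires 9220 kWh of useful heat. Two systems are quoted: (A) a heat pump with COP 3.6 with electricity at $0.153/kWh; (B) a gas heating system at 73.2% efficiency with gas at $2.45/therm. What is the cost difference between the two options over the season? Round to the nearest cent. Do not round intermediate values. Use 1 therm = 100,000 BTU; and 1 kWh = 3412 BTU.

$661.07

Heat load = 9220 kWh × 3412 = 31,458,640 BTU
Gas: input = 31,458,640 / 0.732 = 42,976,284 BTU = 429.8 therm → 429.8 × $2.45 = $1,052.92
Heat pump: 31,458,640 BTU / 3412 = 9,220 kWh heat; / 3.6 = 2,561 kWh in → × $0.153 = $391.85
Difference = |$1,052.92 − $391.85| = $661.07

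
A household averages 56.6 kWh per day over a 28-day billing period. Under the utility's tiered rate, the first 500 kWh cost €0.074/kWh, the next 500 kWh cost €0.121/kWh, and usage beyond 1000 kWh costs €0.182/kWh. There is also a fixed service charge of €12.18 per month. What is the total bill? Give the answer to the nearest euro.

€216

Usage = 56.6 kWh/day × 28 days = 1584.8 kWh
First 500 kWh × €0.074 = €37.00
Next 500 kWh × €0.121 = €60.50
Remaining 584.8 kWh × €0.182 = €106.43
Energy charge = €203.93; + service €12.18 = €216.11 ≈ €216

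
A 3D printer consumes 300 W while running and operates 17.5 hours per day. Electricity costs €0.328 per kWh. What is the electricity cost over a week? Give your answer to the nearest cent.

€12.05

Energy = 300 W × 17.5 h/day × 7 days = 36,750 Wh = 36.75 kWh
Cost = 36.75 kWh × €0.328/kWh = €12.05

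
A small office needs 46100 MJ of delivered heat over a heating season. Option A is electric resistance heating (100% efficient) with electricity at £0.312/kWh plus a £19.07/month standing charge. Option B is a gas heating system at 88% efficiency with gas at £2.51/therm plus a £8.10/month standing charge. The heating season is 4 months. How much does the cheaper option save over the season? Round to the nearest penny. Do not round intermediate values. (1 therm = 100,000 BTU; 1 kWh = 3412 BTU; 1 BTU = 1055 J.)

Heat load = 46100 MJ = 46,100,000,000 J / 1055 = 43,696,682 BTU
Gas: input = 43,696,682 / 0.88 = 49,655,321 BTU = 496.6 therm → 496.6 × £2.51 = £1,246.35; + 4 × £8.10 standing = £1,278.75
Electric: 43,696,682 BTU / 3412 = 12,810 kWh → × £0.312 = £3,995.71; + 4 × £19.07 standing = £4,071.99
Difference = |£1,278.75 − £4,071.99| = £2,793.24

£2793.24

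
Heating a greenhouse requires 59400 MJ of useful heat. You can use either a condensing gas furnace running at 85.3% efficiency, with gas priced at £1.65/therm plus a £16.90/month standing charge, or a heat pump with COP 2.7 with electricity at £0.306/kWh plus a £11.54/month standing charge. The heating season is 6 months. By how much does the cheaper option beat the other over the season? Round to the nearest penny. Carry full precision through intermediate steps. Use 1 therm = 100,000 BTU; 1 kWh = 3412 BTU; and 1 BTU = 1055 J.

Heat load = 59400 MJ = 59,400,000,000 J / 1055 = 56,303,318 BTU
Gas: input = 56,303,318 / 0.853 = 66,006,234 BTU = 660.1 therm → 660.1 × £1.65 = £1,089.10; + 6 × £16.90 standing = £1,190.50
Heat pump: 56,303,318 BTU / 3412 = 16,500 kWh heat; / 2.7 = 6,112 kWh in → × £0.306 = £1,870.18; + 6 × £11.54 standing = £1,939.42
Difference = |£1,190.50 − £1,939.42| = £748.91

£748.91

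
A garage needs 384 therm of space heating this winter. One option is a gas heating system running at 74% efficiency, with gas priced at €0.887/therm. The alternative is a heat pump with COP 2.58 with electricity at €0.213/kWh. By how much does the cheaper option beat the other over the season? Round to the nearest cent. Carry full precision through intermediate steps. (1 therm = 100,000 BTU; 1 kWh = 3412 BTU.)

€468.86

Heat load = 384 therm × 100,000 = 38,400,000 BTU
Gas: input = 38,400,000 / 0.740 = 51,891,892 BTU = 518.9 therm → 518.9 × €0.887 = €460.28
Heat pump: 38,400,000 BTU / 3412 = 11,250 kWh heat; / 2.58 = 4,362 kWh in → × €0.213 = €929.14
Difference = |€460.28 − €929.14| = €468.86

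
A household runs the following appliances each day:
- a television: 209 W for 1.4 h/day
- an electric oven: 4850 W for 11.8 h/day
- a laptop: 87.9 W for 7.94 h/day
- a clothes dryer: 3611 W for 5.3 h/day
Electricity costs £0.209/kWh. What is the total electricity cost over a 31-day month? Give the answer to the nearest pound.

£501

television: 209 W × 1.4 h × 31 d = 9,071 Wh = 9.071 kWh
electric oven: 4850 W × 11.8 h × 31 d = 1,774,130 Wh = 1,774 kWh
laptop: 87.9 W × 7.94 h × 31 d = 21,636 Wh = 21.64 kWh
clothes dryer: 3611 W × 5.3 h × 31 d = 593,287 Wh = 593.3 kWh
Total energy = 9.071 + 1,774 + 21.64 + 593.3 = 2,398 kWh
Cost = 2,398 kWh × £0.209 = £501.21 ≈ £501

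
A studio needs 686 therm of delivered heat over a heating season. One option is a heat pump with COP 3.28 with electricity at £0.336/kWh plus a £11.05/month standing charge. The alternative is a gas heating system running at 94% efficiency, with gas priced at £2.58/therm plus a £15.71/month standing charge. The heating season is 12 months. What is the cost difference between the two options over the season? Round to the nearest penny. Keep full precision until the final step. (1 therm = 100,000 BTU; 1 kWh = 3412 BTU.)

Heat load = 686 therm × 100,000 = 68,600,000 BTU
Gas: input = 68,600,000 / 0.94 = 72,978,723 BTU = 729.8 therm → 729.8 × £2.58 = £1,882.85; + 12 × £15.71 standing = £2,071.37
Heat pump: 68,600,000 BTU / 3412 = 20,110 kWh heat; / 3.28 = 6,130 kWh in → × £0.336 = £2,059.59; + 12 × £11.05 standing = £2,192.19
Difference = |£2,071.37 − £2,192.19| = £120.82

£120.82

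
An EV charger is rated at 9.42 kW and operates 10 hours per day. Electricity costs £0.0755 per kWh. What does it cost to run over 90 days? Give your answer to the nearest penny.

£640.09

Energy = 9420 W × 10 h/day × 90 days = 8,478,000 Wh = 8,478 kWh
Cost = 8,478 kWh × £0.0755/kWh = £640.09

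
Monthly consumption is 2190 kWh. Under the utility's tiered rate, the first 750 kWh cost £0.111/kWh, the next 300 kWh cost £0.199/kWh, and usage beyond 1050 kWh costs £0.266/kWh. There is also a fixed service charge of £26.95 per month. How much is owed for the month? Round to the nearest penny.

First 750 kWh × £0.111 = £83.25
Next 300 kWh × £0.199 = £59.70
Remaining 1140 kWh × £0.266 = £303.24
Energy charge = £446.19; + service £26.95 = £473.14

£473.14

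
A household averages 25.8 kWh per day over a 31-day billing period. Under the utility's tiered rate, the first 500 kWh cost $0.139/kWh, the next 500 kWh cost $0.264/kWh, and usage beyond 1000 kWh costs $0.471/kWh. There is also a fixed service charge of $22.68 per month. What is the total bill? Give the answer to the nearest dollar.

$171

Usage = 25.8 kWh/day × 31 days = 799.8 kWh
First 500 kWh × $0.139 = $69.50
Next 299.8 kWh × $0.264 = $79.15
Remaining tier: 0 kWh (not reached)
Energy charge = $148.65; + service $22.68 = $171.33 ≈ $171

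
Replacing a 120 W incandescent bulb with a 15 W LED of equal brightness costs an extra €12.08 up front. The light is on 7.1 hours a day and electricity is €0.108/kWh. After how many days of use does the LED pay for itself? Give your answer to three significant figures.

Power saved = 120 − 15 = 105 W
Daily energy saved = 105 W × 7.1 h = 745.5 Wh = 0.7455 kWh
Daily savings = 0.7455 × €0.108 = €0.0805
Payback = €12.08 / €0.0805 per day = 150 days

150 days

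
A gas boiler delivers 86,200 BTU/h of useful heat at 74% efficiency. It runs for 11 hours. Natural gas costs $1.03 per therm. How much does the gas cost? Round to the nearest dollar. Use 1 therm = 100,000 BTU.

Heat delivered = 86,200 BTU/h × 11 h = 948,200 BTU
Gas input = 948,200 / 0.74 = 1,281,351 BTU
= 1,281,351 / 100,000 = 12.81 therm
Cost = 12.81 × $1.03/therm = $13.20 ≈ $13

$13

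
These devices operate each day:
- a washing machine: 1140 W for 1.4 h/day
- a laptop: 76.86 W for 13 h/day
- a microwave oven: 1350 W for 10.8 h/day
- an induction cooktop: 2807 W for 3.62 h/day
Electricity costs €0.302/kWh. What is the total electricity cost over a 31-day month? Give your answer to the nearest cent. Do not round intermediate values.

€255.92

washing machine: 1140 W × 1.4 h × 31 d = 49,476 Wh = 49.48 kWh
laptop: 76.86 W × 13 h × 31 d = 30,975 Wh = 30.97 kWh
microwave oven: 1350 W × 10.8 h × 31 d = 451,980 Wh = 452 kWh
induction cooktop: 2807 W × 3.62 h × 31 d = 315,002 Wh = 315 kWh
Total energy = 49.48 + 30.97 + 452 + 315 = 847.4 kWh
Cost = 847.4 kWh × €0.302 = €255.92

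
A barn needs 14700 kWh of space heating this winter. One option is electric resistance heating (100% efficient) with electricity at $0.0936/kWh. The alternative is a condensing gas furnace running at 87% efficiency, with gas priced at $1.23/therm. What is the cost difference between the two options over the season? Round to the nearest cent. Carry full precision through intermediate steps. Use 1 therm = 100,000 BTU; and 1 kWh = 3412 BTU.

Heat load = 14700 kWh × 3412 = 50,156,400 BTU
Gas: input = 50,156,400 / 0.87 = 57,651,034 BTU = 576.5 therm → 576.5 × $1.23 = $709.11
Electric: 50,156,400 BTU / 3412 = 14,700 kWh → × $0.0936 = $1,375.92
Difference = |$709.11 − $1,375.92| = $666.81

$666.81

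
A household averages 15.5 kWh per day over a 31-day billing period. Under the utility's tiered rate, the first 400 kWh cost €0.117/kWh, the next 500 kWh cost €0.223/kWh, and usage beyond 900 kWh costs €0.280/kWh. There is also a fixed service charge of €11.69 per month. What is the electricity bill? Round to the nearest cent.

€76.44

Usage = 15.5 kWh/day × 31 days = 480.5 kWh
First 400 kWh × €0.117 = €46.80
Next 80.5 kWh × €0.223 = €17.95
Remaining tier: 0 kWh (not reached)
Energy charge = €64.75; + service €11.69 = €76.44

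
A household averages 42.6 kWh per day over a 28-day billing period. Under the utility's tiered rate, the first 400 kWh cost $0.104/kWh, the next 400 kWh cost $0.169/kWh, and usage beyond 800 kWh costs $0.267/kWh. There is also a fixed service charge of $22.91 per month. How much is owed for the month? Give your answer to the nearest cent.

Usage = 42.6 kWh/day × 28 days = 1192.8 kWh
First 400 kWh × $0.104 = $41.60
Next 400 kWh × $0.169 = $67.60
Remaining 392.8 kWh × $0.267 = $104.88
Energy charge = $214.08; + service $22.91 = $236.99

$236.99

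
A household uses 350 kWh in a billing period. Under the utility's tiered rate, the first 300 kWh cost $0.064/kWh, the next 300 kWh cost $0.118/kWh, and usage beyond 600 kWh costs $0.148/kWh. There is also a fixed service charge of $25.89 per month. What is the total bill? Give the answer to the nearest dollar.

$51

First 300 kWh × $0.064 = $19.20
Next 50 kWh × $0.118 = $5.90
Remaining tier: 0 kWh (not reached)
Energy charge = $25.10; + service $25.89 = $50.99 ≈ $51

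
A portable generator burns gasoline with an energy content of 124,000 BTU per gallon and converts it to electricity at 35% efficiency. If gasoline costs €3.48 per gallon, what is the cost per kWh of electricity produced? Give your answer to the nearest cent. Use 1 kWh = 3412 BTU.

€0.27

Electrical output per gallon = 124,000 BTU × 0.35 / 3412 BTU/kWh = 12.72 kWh
Cost per kWh = €3.48 / 12.72 kWh = €0.274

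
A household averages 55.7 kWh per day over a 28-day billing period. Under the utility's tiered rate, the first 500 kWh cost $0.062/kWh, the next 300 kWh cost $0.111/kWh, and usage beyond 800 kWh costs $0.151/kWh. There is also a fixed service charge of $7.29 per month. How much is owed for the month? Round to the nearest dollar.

$186

Usage = 55.7 kWh/day × 28 days = 1559.6 kWh
First 500 kWh × $0.062 = $31.00
Next 300 kWh × $0.111 = $33.30
Remaining 759.6 kWh × $0.151 = $114.70
Energy charge = $179.00; + service $7.29 = $186.29 ≈ $186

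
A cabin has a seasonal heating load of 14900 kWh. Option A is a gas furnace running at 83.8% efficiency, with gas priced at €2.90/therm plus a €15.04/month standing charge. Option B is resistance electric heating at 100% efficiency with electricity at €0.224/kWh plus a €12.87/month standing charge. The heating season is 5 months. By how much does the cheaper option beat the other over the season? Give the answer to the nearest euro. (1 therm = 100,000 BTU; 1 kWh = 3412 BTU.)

€1567

Heat load = 14900 kWh × 3412 = 50,838,800 BTU
Gas: input = 50,838,800 / 0.838 = 60,666,826 BTU = 606.7 therm → 606.7 × €2.90 = €1,759.34; + 5 × €15.04 standing = €1,834.54
Electric: 50,838,800 BTU / 3412 = 14,900 kWh → × €0.224 = €3,337.60; + 5 × €12.87 standing = €3,401.95
Difference = |€1,834.54 − €3,401.95| = €1,567.41 ≈ €1567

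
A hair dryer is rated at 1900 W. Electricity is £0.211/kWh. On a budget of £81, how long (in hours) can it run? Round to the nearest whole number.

Energy budget = £81 / £0.211 per kWh = 383.9 kWh = 383,886 Wh
Runtime = 383,886 Wh / 1900 W = 202 h

202 h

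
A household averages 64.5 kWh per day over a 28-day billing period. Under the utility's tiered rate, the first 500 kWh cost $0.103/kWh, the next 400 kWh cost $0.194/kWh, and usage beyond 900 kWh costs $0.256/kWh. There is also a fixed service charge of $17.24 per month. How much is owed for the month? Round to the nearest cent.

Usage = 64.5 kWh/day × 28 days = 1806 kWh
First 500 kWh × $0.103 = $51.50
Next 400 kWh × $0.194 = $77.60
Remaining 906 kWh × $0.256 = $231.94
Energy charge = $361.04; + service $17.24 = $378.28

$378.28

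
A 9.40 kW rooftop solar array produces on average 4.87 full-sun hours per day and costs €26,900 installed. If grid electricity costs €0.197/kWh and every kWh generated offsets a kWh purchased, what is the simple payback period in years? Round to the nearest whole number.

Daily generation = 9.40 kW × 4.87 h = 45.78 kWh
Annual generation = 45.78 × 365 = 16709 kWh
Annual savings = 16709 × €0.197 = €3,291.67
Payback = €26,900 / €3,291.67 = 8.17 years

8 years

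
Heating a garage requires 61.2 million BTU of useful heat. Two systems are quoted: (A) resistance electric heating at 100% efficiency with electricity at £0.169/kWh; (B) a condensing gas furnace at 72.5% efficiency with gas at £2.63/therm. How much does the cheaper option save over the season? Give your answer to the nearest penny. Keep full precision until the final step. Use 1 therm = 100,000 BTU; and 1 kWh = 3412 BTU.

Heat load = 61.2 × 10⁶ BTU = 61,200,000 BTU
Gas: input = 61,200,000 / 0.725 = 84,413,793 BTU = 844.1 therm → 844.1 × £2.63 = £2,220.08
Electric: 61,200,000 BTU / 3412 = 17,940 kWh → × £0.169 = £3,031.30
Difference = |£2,220.08 − £3,031.30| = £811.22

£811.22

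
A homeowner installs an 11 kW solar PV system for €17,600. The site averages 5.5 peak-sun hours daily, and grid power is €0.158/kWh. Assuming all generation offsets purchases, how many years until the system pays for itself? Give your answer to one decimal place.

Daily generation = 11 kW × 5.5 h = 60.5 kWh
Annual generation = 60.5 × 365 = 22082 kWh
Annual savings = 22082 × €0.158 = €3,489.03
Payback = €17,600 / €3,489.03 = 5.04 years

5.0 years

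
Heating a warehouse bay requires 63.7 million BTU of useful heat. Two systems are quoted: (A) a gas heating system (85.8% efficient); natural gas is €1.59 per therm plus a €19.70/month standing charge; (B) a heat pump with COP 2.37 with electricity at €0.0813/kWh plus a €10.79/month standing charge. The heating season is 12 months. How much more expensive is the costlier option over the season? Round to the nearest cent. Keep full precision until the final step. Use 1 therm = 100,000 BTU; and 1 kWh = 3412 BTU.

€646.94

Heat load = 63.7 × 10⁶ BTU = 63,700,000 BTU
Gas: input = 63,700,000 / 0.858 = 74,242,424 BTU = 742.4 therm → 742.4 × €1.59 = €1,180.45; + 12 × €19.70 standing = €1,416.85
Heat pump: 63,700,000 BTU / 3412 = 18,670 kWh heat; / 2.37 = 7,877 kWh in → × €0.0813 = €640.43; + 12 × €10.79 standing = €769.91
Difference = |€1,416.85 − €769.91| = €646.94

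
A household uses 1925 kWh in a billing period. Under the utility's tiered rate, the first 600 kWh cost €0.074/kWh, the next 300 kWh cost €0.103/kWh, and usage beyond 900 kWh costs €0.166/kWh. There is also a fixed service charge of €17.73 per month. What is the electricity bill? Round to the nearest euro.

€263

First 600 kWh × €0.074 = €44.40
Next 300 kWh × €0.103 = €30.90
Remaining 1025 kWh × €0.166 = €170.15
Energy charge = €245.45; + service €17.73 = €263.18 ≈ €263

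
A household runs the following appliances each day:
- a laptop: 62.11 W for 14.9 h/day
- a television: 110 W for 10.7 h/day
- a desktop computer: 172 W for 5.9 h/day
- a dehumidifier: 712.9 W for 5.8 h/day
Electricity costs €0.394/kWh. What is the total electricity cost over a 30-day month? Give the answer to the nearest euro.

€86

laptop: 62.11 W × 14.9 h × 30 d = 27,763 Wh = 27.76 kWh
television: 110 W × 10.7 h × 30 d = 35,310 Wh = 35.31 kWh
desktop computer: 172 W × 5.9 h × 30 d = 30,444 Wh = 30.44 kWh
dehumidifier: 712.9 W × 5.8 h × 30 d = 124,045 Wh = 124 kWh
Total energy = 27.76 + 35.31 + 30.44 + 124 = 217.6 kWh
Cost = 217.6 kWh × €0.394 = €85.72 ≈ €86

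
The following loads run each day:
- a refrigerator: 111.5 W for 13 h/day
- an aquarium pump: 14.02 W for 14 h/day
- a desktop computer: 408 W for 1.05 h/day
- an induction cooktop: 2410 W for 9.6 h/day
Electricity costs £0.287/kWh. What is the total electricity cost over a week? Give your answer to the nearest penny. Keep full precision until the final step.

refrigerator: 111.5 W × 13 h × 7 d = 10,146 Wh = 10.15 kWh
aquarium pump: 14.02 W × 14 h × 7 d = 1,374 Wh = 1.374 kWh
desktop computer: 408 W × 1.05 h × 7 d = 2,999 Wh = 2.999 kWh
induction cooktop: 2410 W × 9.6 h × 7 d = 161,952 Wh = 162 kWh
Total energy = 10.15 + 1.374 + 2.999 + 162 = 176.5 kWh
Cost = 176.5 kWh × £0.287 = £50.65

£50.65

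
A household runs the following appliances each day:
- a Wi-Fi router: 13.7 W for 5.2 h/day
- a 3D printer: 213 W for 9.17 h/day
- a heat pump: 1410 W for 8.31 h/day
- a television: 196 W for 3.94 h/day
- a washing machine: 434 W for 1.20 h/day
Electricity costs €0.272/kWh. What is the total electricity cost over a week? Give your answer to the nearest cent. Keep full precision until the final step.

Wi-Fi router: 13.7 W × 5.2 h × 7 d = 499 Wh = 0.4987 kWh
3D printer: 213 W × 9.17 h × 7 d = 13,672 Wh = 13.67 kWh
heat pump: 1410 W × 8.31 h × 7 d = 82,020 Wh = 82.02 kWh
television: 196 W × 3.94 h × 7 d = 5,406 Wh = 5.406 kWh
washing machine: 434 W × 1.20 h × 7 d = 3,646 Wh = 3.646 kWh
Total energy = 0.4987 + 13.67 + 82.02 + 5.406 + 3.646 = 105.2 kWh
Cost = 105.2 kWh × €0.272 = €28.63

€28.63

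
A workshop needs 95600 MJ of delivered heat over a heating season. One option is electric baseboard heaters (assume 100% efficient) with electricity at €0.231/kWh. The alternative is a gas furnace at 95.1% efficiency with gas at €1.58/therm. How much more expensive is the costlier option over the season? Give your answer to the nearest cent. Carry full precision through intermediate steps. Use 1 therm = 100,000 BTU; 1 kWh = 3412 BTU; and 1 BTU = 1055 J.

€4629.41

Heat load = 95600 MJ = 95,600,000,000 J / 1055 = 90,616,114 BTU
Gas: input = 90,616,114 / 0.951 = 95,285,083 BTU = 952.9 therm → 952.9 × €1.58 = €1,505.50
Electric: 90,616,114 BTU / 3412 = 26,560 kWh → × €0.231 = €6,134.91
Difference = |€1,505.50 − €6,134.91| = €4,629.41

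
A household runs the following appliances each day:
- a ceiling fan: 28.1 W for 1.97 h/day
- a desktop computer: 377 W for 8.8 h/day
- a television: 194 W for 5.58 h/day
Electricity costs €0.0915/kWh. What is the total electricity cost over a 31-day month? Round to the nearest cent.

€12.64

ceiling fan: 28.1 W × 1.97 h × 31 d = 1,716 Wh = 1.716 kWh
desktop computer: 377 W × 8.8 h × 31 d = 102,846 Wh = 102.8 kWh
television: 194 W × 5.58 h × 31 d = 33,558 Wh = 33.56 kWh
Total energy = 1.716 + 102.8 + 33.56 = 138.1 kWh
Cost = 138.1 kWh × €0.0915 = €12.64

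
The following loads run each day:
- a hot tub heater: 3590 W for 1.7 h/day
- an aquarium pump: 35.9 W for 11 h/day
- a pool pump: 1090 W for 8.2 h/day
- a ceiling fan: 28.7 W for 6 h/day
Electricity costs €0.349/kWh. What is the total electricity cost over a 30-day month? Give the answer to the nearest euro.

€163

hot tub heater: 3590 W × 1.7 h × 30 d = 183,090 Wh = 183.1 kWh
aquarium pump: 35.9 W × 11 h × 30 d = 11,847 Wh = 11.85 kWh
pool pump: 1090 W × 8.2 h × 30 d = 268,140 Wh = 268.1 kWh
ceiling fan: 28.7 W × 6 h × 30 d = 5,166 Wh = 5.166 kWh
Total energy = 183.1 + 11.85 + 268.1 + 5.166 = 468.2 kWh
Cost = 468.2 kWh × €0.349 = €163.42 ≈ €163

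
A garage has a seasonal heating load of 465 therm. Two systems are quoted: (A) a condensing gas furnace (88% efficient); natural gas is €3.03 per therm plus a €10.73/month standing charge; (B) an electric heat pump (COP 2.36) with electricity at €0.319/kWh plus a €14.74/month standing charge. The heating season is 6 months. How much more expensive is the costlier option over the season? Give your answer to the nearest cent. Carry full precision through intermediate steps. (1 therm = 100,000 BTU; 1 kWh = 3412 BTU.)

€265.12

Heat load = 465 therm × 100,000 = 46,500,000 BTU
Gas: input = 46,500,000 / 0.88 = 52,840,909 BTU = 528.4 therm → 528.4 × €3.03 = €1,601.08; + 6 × €10.73 standing = €1,665.46
Heat pump: 46,500,000 BTU / 3412 = 13,630 kWh heat; / 2.36 = 5,775 kWh in → × €0.319 = €1,842.14; + 6 × €14.74 standing = €1,930.58
Difference = |€1,665.46 − €1,930.58| = €265.12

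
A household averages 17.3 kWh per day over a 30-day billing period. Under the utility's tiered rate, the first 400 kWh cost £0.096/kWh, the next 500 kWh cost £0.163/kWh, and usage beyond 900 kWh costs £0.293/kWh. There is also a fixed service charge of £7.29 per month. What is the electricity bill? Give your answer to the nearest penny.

Usage = 17.3 kWh/day × 30 days = 519 kWh
First 400 kWh × £0.096 = £38.40
Next 119 kWh × £0.163 = £19.40
Remaining tier: 0 kWh (not reached)
Energy charge = £57.80; + service £7.29 = £65.09

£65.09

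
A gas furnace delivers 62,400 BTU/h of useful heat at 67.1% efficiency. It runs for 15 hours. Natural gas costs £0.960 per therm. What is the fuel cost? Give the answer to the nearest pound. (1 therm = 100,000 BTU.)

Heat delivered = 62,400 BTU/h × 15 h = 936,000 BTU
Gas input = 936,000 / 0.671 = 1,394,933 BTU
= 1,394,933 / 100,000 = 13.95 therm
Cost = 13.95 × £0.960/therm = £13.39 ≈ £13

£13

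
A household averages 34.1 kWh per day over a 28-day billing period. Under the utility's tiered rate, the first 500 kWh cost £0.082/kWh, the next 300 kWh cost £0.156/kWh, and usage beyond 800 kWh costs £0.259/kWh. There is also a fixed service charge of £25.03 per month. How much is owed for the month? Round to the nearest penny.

Usage = 34.1 kWh/day × 28 days = 954.8 kWh
First 500 kWh × £0.082 = £41.00
Next 300 kWh × £0.156 = £46.80
Remaining 154.8 kWh × £0.259 = £40.09
Energy charge = £127.89; + service £25.03 = £152.92

£152.92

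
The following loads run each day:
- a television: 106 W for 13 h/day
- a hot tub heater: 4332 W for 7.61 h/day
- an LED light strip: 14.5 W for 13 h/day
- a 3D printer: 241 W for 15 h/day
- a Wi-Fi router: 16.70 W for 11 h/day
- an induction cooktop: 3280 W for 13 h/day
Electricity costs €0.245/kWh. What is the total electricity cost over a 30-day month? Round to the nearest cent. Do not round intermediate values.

television: 106 W × 13 h × 30 d = 41,340 Wh = 41.34 kWh
hot tub heater: 4332 W × 7.61 h × 30 d = 988,996 Wh = 989 kWh
LED light strip: 14.5 W × 13 h × 30 d = 5,655 Wh = 5.655 kWh
3D printer: 241 W × 15 h × 30 d = 108,450 Wh = 108.5 kWh
Wi-Fi router: 16.70 W × 11 h × 30 d = 5,511 Wh = 5.511 kWh
induction cooktop: 3280 W × 13 h × 30 d = 1,279,200 Wh = 1,279 kWh
Total energy = 41.34 + 989 + 5.655 + 108.5 + 5.511 + 1,279 = 2,429 kWh
Cost = 2,429 kWh × €0.245 = €595.14

€595.14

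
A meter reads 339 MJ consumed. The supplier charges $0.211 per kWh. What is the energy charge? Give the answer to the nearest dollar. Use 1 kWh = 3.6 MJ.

339 MJ × (0.27778 kWh/MJ) = 94.17 kWh
Cost = 94.17 kWh × $0.211/kWh = $19.87 ≈ $20

$20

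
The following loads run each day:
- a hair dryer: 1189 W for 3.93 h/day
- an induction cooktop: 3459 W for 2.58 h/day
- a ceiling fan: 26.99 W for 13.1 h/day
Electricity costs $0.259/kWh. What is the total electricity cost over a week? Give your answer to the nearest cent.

hair dryer: 1189 W × 3.93 h × 7 d = 32,709 Wh = 32.71 kWh
induction cooktop: 3459 W × 2.58 h × 7 d = 62,470 Wh = 62.47 kWh
ceiling fan: 26.99 W × 13.1 h × 7 d = 2,475 Wh = 2.475 kWh
Total energy = 32.71 + 62.47 + 2.475 = 97.65 kWh
Cost = 97.65 kWh × $0.259 = $25.29

$25.29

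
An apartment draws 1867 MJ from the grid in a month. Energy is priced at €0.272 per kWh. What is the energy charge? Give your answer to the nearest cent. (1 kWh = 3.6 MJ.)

1867 MJ × (0.27778 kWh/MJ) = 518.6 kWh
Cost = 518.6 kWh × €0.272/kWh = €141.06

€141.06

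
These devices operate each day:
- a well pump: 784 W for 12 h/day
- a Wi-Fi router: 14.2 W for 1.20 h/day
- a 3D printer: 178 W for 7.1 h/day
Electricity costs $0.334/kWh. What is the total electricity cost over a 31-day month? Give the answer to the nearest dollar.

$111

well pump: 784 W × 12 h × 31 d = 291,648 Wh = 291.6 kWh
Wi-Fi router: 14.2 W × 1.20 h × 31 d = 528 Wh = 0.5282 kWh
3D printer: 178 W × 7.1 h × 31 d = 39,178 Wh = 39.18 kWh
Total energy = 291.6 + 0.5282 + 39.18 = 331.4 kWh
Cost = 331.4 kWh × $0.334 = $110.67 ≈ $111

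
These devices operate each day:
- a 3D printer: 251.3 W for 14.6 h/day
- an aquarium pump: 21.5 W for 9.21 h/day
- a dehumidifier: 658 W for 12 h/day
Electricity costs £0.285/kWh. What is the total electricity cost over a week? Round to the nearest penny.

3D printer: 251.3 W × 14.6 h × 7 d = 25,683 Wh = 25.68 kWh
aquarium pump: 21.5 W × 9.21 h × 7 d = 1,386 Wh = 1.386 kWh
dehumidifier: 658 W × 12 h × 7 d = 55,272 Wh = 55.27 kWh
Total energy = 25.68 + 1.386 + 55.27 = 82.34 kWh
Cost = 82.34 kWh × £0.285 = £23.47

£23.47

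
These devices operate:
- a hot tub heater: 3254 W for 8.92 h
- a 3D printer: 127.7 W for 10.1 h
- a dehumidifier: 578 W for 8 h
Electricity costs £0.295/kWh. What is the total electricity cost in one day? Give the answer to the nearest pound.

hot tub heater: 3254 W × 8.92 h = 29,026 Wh = 29.03 kWh
3D printer: 127.7 W × 10.1 h = 1,290 Wh = 1.29 kWh
dehumidifier: 578 W × 8 h = 4,624 Wh = 4.624 kWh
Total energy = 29.03 + 1.29 + 4.624 = 34.94 kWh
Cost = 34.94 kWh × £0.295 = £10.31 ≈ £10

£10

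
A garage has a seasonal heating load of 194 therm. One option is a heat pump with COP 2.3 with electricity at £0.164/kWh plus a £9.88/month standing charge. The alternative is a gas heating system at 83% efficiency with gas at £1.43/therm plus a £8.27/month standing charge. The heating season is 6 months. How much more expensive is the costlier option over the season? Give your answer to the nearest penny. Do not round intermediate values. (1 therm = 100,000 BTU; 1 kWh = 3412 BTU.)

Heat load = 194 therm × 100,000 = 19,400,000 BTU
Gas: input = 19,400,000 / 0.83 = 23,373,494 BTU = 233.7 therm → 233.7 × £1.43 = £334.24; + 6 × £8.27 standing = £383.86
Heat pump: 19,400,000 BTU / 3412 = 5,686 kWh heat; / 2.3 = 2,472 kWh in → × £0.164 = £405.42; + 6 × £9.88 standing = £464.70
Difference = |£383.86 − £464.70| = £80.84

£80.84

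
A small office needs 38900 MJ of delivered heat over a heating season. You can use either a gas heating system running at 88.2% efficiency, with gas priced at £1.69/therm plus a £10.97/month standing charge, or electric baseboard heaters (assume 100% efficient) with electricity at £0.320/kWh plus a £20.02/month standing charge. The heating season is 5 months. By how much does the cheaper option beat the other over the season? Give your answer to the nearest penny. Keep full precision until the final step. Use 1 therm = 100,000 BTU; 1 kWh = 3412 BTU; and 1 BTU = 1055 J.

£2796.85

Heat load = 38900 MJ = 38,900,000,000 J / 1055 = 36,872,038 BTU
Gas: input = 36,872,038 / 0.882 = 41,805,032 BTU = 418.1 therm → 418.1 × £1.69 = £706.51; + 5 × £10.97 standing = £761.36
Electric: 36,872,038 BTU / 3412 = 10,810 kWh → × £0.320 = £3,458.10; + 5 × £20.02 standing = £3,558.20
Difference = |£761.36 − £3,558.20| = £2,796.85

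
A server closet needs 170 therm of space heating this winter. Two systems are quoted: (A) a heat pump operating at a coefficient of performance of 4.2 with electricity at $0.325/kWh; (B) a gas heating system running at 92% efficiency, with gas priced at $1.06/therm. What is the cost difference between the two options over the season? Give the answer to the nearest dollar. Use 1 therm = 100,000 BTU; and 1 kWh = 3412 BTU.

Heat load = 170 therm × 100,000 = 17,000,000 BTU
Gas: input = 17,000,000 / 0.92 = 18,478,261 BTU = 184.8 therm → 184.8 × $1.06 = $195.87
Heat pump: 17,000,000 BTU / 3412 = 4,982 kWh heat; / 4.2 = 1,186 kWh in → × $0.325 = $385.54
Difference = |$195.87 − $385.54| = $189.67 ≈ $190

$190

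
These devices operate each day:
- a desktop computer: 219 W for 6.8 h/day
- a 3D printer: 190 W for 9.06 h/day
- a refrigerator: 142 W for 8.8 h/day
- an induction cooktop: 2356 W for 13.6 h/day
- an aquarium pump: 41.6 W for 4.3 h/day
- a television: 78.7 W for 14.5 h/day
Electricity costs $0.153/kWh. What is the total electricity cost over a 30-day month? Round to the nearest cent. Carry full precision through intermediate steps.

$173.60

desktop computer: 219 W × 6.8 h × 30 d = 44,676 Wh = 44.68 kWh
3D printer: 190 W × 9.06 h × 30 d = 51,642 Wh = 51.64 kWh
refrigerator: 142 W × 8.8 h × 30 d = 37,488 Wh = 37.49 kWh
induction cooktop: 2356 W × 13.6 h × 30 d = 961,248 Wh = 961.2 kWh
aquarium pump: 41.6 W × 4.3 h × 30 d = 5,366 Wh = 5.366 kWh
television: 78.7 W × 14.5 h × 30 d = 34,234 Wh = 34.23 kWh
Total energy = 44.68 + 51.64 + 37.49 + 961.2 + 5.366 + 34.23 = 1,135 kWh
Cost = 1,135 kWh × $0.153 = $173.60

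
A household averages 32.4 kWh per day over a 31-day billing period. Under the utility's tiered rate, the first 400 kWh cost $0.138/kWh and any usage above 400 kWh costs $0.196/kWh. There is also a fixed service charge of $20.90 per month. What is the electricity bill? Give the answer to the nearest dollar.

Usage = 32.4 kWh/day × 31 days = 1004.4 kWh
First 400 kWh × $0.138 = $55.20
Remaining 604.4 kWh × $0.196 = $118.46
Energy charge = $173.66; + service $20.90 = $194.56 ≈ $195

$195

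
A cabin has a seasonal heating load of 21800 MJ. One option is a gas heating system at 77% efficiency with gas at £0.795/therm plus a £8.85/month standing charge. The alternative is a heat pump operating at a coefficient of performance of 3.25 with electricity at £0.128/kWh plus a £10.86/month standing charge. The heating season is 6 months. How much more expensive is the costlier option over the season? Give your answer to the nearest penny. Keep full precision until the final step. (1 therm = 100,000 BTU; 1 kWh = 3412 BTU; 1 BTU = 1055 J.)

£37.23

Heat load = 21800 MJ = 21,800,000,000 J / 1055 = 20,663,507 BTU
Gas: input = 20,663,507 / 0.770 = 26,835,724 BTU = 268.4 therm → 268.4 × £0.795 = £213.34; + 6 × £8.85 standing = £266.44
Heat pump: 20,663,507 BTU / 3412 = 6,056 kWh heat; / 3.25 = 1,863 kWh in → × £0.128 = £238.52; + 6 × £10.86 standing = £303.68
Difference = |£266.44 − £303.68| = £37.23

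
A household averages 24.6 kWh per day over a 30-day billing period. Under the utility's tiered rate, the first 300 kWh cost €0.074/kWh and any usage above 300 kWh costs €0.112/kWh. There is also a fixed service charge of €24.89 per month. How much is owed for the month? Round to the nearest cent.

Usage = 24.6 kWh/day × 30 days = 738 kWh
First 300 kWh × €0.074 = €22.20
Remaining 438 kWh × €0.112 = €49.06
Energy charge = €71.26; + service €24.89 = €96.15

€96.15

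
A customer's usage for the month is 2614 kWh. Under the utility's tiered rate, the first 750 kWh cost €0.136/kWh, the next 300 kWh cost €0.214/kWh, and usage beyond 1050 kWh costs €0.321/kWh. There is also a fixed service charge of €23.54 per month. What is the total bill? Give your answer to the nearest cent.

€691.78

First 750 kWh × €0.136 = €102.00
Next 300 kWh × €0.214 = €64.20
Remaining 1564 kWh × €0.321 = €502.04
Energy charge = €668.24; + service €23.54 = €691.78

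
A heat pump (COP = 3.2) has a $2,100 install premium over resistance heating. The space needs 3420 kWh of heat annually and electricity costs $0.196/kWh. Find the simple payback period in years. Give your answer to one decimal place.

4.6 years

Resistance: 3420 kWh × $0.196 = $670.32/yr
Heat pump: 3420 / 3.2 = 1069 kWh in → × $0.196 = $209.47/yr
Annual savings = $460.85
Payback = $2,100 / $460.85 = 4.56 years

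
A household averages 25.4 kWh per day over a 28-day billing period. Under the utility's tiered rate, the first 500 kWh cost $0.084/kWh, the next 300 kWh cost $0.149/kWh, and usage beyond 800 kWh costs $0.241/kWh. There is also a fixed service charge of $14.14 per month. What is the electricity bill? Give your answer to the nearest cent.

$87.61

Usage = 25.4 kWh/day × 28 days = 711.2 kWh
First 500 kWh × $0.084 = $42.00
Next 211.2 kWh × $0.149 = $31.47
Remaining tier: 0 kWh (not reached)
Energy charge = $73.47; + service $14.14 = $87.61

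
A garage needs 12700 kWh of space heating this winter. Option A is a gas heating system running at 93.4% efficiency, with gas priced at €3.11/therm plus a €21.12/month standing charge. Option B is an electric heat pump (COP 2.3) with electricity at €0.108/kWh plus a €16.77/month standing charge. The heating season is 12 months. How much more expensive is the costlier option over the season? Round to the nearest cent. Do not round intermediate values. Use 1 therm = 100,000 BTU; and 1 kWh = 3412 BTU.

Heat load = 12700 kWh × 3412 = 43,332,400 BTU
Gas: input = 43,332,400 / 0.934 = 46,394,433 BTU = 463.9 therm → 463.9 × €3.11 = €1,442.87; + 12 × €21.12 standing = €1,696.31
Heat pump: 43,332,400 BTU / 3412 = 12,700 kWh heat; / 2.3 = 5,522 kWh in → × €0.108 = €596.35; + 12 × €16.77 standing = €797.59
Difference = |€1,696.31 − €797.59| = €898.72

€898.72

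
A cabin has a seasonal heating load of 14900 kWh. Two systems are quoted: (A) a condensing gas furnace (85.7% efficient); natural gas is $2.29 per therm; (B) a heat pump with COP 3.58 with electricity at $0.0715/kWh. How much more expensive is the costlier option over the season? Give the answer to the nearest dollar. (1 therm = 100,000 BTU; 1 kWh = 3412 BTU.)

$1061

Heat load = 14900 kWh × 3412 = 50,838,800 BTU
Gas: input = 50,838,800 / 0.857 = 59,321,820 BTU = 593.2 therm → 593.2 × $2.29 = $1,358.47
Heat pump: 50,838,800 BTU / 3412 = 14,900 kWh heat; / 3.58 = 4,162 kWh in → × $0.0715 = $297.58
Difference = |$1,358.47 − $297.58| = $1,060.89 ≈ $1061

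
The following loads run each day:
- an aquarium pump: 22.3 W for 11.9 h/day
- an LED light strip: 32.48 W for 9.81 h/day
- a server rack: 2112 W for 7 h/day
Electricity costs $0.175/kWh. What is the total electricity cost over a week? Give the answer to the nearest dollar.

$19

aquarium pump: 22.3 W × 11.9 h × 7 d = 1,858 Wh = 1.858 kWh
LED light strip: 32.48 W × 9.81 h × 7 d = 2,230 Wh = 2.23 kWh
server rack: 2112 W × 7 h × 7 d = 103,488 Wh = 103.5 kWh
Total energy = 1.858 + 2.23 + 103.5 = 107.6 kWh
Cost = 107.6 kWh × $0.175 = $18.83 ≈ $19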